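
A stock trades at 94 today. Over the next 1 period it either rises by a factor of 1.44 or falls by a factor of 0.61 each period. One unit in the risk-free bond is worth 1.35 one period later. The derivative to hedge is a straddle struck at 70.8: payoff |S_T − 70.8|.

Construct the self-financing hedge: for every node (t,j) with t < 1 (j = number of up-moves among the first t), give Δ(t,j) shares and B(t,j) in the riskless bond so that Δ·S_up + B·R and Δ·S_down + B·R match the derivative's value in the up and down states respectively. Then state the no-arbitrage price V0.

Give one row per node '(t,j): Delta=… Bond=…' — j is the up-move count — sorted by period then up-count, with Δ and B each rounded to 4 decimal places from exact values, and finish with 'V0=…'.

(0,0): Delta=0.6550 Bond=-17.8485
V0=43.7178

Since d<R<u, set p* = (R−d)/(u−d) = 0.8916; price each node as the discounted p*-expectation of its children.
Payoff layer (t=1): V(1,0)=13.4600, V(1,1)=64.5600
Node (0,0) S=94.0000: V=(p*·64.5600+(1−p*)·13.4600)/1.35=43.7178; Δ=(64.5600−13.4600)/(135.3600−57.3400)=0.6550; B=V−Δ·S=-17.8485
Each (Δ,B) replicates both successor values, so the strategy is self-financing and V0 is arbitrage-free.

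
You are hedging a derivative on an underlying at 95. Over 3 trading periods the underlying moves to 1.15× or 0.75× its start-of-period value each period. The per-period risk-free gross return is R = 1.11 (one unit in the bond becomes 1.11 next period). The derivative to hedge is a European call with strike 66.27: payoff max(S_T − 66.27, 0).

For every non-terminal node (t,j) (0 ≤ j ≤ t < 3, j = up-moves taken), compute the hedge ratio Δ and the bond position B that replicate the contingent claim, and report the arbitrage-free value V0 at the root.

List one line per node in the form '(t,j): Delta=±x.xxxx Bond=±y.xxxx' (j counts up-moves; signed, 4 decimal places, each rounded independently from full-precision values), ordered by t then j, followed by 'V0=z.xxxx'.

(0,0): Delta=0.9769 Bond=-46.1488
(1,0): Delta=0.7954 Bond=-38.2918
(1,1): Delta=0.9901 Bond=-52.6622
(2,0): Delta=0.0000 Bond=0.0000
(2,1): Delta=0.8530 Bond=-47.2266
(2,2): Delta=1.0000 Bond=-59.7027
V0=46.6582

Since d<R<u, set p* = (R−d)/(u−d) = 0.9000; price each node as the discounted p*-expectation of its children.
At expiry t=3: V(3,0)=0.0000, V(3,1)=0.0000, V(3,2)=27.9581, V(3,3)=78.2131
Node (2,0) S=53.4375: V=(p*·0.0000+(1−p*)·0.0000)/1.11=0.0000; Δ=(0.0000−0.0000)/(61.4531−40.0781)=0.0000; B=V−Δ·S=0.0000
Node (2,1) S=81.9375: V=(p*·27.9581+(1−p*)·0.0000)/1.11=22.6687; Δ=(27.9581−0.0000)/(94.2281−61.4531)=0.8530; B=V−Δ·S=-47.2266
Node (2,2) S=125.6375: V=(p*·78.2131+(1−p*)·27.9581)/1.11=65.9348; Δ=(78.2131−27.9581)/(144.4831−94.2281)=1.0000; B=V−Δ·S=-59.7027
Node (1,0) S=71.2500: V=(p*·22.6687+(1−p*)·0.0000)/1.11=18.3801; Δ=(22.6687−0.0000)/(81.9375−53.4375)=0.7954; B=V−Δ·S=-38.2918
Node (1,1) S=109.2500: V=(p*·65.9348+(1−p*)·22.6687)/1.11=55.5029; Δ=(65.9348−22.6687)/(125.6375−81.9375)=0.9901; B=V−Δ·S=-52.6622
Node (0,0) S=95.0000: V=(p*·55.5029+(1−p*)·18.3801)/1.11=46.6582; Δ=(55.5029−18.3801)/(109.2500−71.2500)=0.9769; B=V−Δ·S=-46.1488
Check: Δ(0,0)·S0 + B(0,0) = 46.6582 = V0.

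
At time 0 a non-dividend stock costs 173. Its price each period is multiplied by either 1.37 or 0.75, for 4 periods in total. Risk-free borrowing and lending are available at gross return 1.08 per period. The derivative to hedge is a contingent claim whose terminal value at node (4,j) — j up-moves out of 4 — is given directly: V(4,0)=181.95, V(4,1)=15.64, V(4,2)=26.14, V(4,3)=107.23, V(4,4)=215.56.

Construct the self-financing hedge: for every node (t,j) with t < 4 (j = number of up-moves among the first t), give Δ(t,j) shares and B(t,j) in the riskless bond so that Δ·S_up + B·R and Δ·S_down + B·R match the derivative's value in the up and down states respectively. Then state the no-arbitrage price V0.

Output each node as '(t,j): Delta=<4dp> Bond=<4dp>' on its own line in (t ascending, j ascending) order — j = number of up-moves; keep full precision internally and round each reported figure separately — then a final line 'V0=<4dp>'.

No-arbitrage ⇒ martingale measure with p* = (R−d)/(u−d) = 0.5323.
Terminal values V(4,·): V(4,0)=181.9500, V(4,1)=15.6400, V(4,2)=26.1400, V(4,3)=107.2300, V(4,4)=215.5600
Node (3,0) S=72.9844: V=(p*·15.6400+(1−p*)·181.9500)/1.08=86.5094; Δ=(15.6400−181.9500)/(99.9886−54.7383)=-3.6753; B=V−Δ·S=354.7513
Node (3,1) S=133.3181: V=(p*·26.1400+(1−p*)·15.6400)/1.08=19.6562; Δ=(26.1400−15.6400)/(182.6458−99.9886)=0.1270; B=V−Δ·S=2.7207
Node (3,2) S=243.5278: V=(p*·107.2300+(1−p*)·26.1400)/1.08=64.1674; Δ=(107.2300−26.1400)/(333.6331−182.6458)=0.5371; B=V−Δ·S=-66.6229
Node (3,3) S=444.8441: V=(p*·215.5600+(1−p*)·107.2300)/1.08=152.6755; Δ=(215.5600−107.2300)/(609.4364−333.6331)=0.3928; B=V−Δ·S=-22.0503
Node (2,0) S=97.3125: V=(p*·19.6562+(1−p*)·86.5094)/1.08=47.1539; Δ=(19.6562−86.5094)/(133.3181−72.9844)=-1.1081; B=V−Δ·S=154.9817
Node (2,1) S=177.7575: V=(p*·64.1674+(1−p*)·19.6562)/1.08=40.1367; Δ=(64.1674−19.6562)/(243.5278−133.3181)=0.4039; B=V−Δ·S=-31.6555
Node (2,2) S=324.7037: V=(p*·152.6755+(1−p*)·64.1674)/1.08=103.0338; Δ=(152.6755−64.1674)/(444.8441−243.5278)=0.4396; B=V−Δ·S=-39.7211
Node (1,0) S=129.7500: V=(p*·40.1367+(1−p*)·47.1539)/1.08=40.2027; Δ=(40.1367−47.1539)/(177.7575−97.3125)=-0.0872; B=V−Δ·S=51.5208
Node (1,1) S=237.0100: V=(p*·103.0338+(1−p*)·40.1367)/1.08=68.1613; Δ=(103.0338−40.1367)/(324.7037−177.7575)=0.4280; B=V−Δ·S=-33.2856
Node (0,0) S=173.0000: V=(p*·68.1613+(1−p*)·40.2027)/1.08=51.0036; Δ=(68.1613−40.2027)/(237.0100−129.7500)=0.2607; B=V−Δ·S=5.9092
The time-0 hedge costs 51.0036, which is the no-arbitrage price.

(0,0): Delta=0.2607 Bond=5.9092
(1,0): Delta=-0.0872 Bond=51.5208
(1,1): Delta=0.4280 Bond=-33.2856
(2,0): Delta=-1.1081 Bond=154.9817
(2,1): Delta=0.4039 Bond=-31.6555
(2,2): Delta=0.4396 Bond=-39.7211
(3,0): Delta=-3.6753 Bond=354.7513
(3,1): Delta=0.1270 Bond=2.7207
(3,2): Delta=0.5371 Bond=-66.6229
(3,3): Delta=0.3928 Bond=-22.0503
V0=51.0036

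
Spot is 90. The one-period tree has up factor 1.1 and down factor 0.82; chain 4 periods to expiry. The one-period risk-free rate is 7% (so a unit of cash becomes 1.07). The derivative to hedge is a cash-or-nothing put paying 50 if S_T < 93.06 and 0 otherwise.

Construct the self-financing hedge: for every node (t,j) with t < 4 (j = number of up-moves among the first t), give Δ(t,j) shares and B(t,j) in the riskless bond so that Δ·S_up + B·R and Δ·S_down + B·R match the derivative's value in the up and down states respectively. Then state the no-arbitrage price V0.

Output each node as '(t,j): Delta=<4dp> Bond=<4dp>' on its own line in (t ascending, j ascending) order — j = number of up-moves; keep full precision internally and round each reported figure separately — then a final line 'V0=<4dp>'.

(0,0): Delta=-0.4150 Bond=39.6187
(1,0): Delta=-1.6848 Bond=136.1029
(1,1): Delta=-0.3014 Bond=31.1466
(2,0): Delta=0.0000 Bond=43.6719
(2,1): Delta=-1.8355 Bond=157.8651
(2,2): Delta=-0.1642 Bond=18.3823
(3,0): Delta=0.0000 Bond=46.7290
(3,1): Delta=0.0000 Bond=46.7290
(3,2): Delta=-1.9997 Bond=183.5781
(3,3): Delta=0.0000 Bond=0.0000
V0=2.2671

No-arbitrage ⇒ martingale measure with p* = (R−d)/(u−d) = 0.8929.
Terminal payoffs: V(4,0)=50.0000, V(4,1)=50.0000, V(4,2)=50.0000, V(4,3)=0.0000, V(4,4)=0.0000
  t=3,j=0: stock 49.6231 → up 54.5854 (V=50.0000), down 40.6910 (V=50.0000). Price 46.7290; hedge Δ=0.0000, bond B=46.7290.
  t=3,j=1: stock 66.5676 → up 73.2244 (V=50.0000), down 54.5854 (V=50.0000). Price 46.7290; hedge Δ=0.0000, bond B=46.7290.
  t=3,j=2: stock 89.2980 → up 98.2278 (V=0.0000), down 73.2244 (V=50.0000). Price 5.0067; hedge Δ=-1.9997, bond B=183.5781.
  t=3,j=3: stock 119.7900 → up 131.7690 (V=0.0000), down 98.2278 (V=0.0000). Price 0.0000; hedge Δ=0.0000, bond B=0.0000.
  t=2,j=0: stock 60.5160 → up 66.5676 (V=46.7290), down 49.6231 (V=46.7290). Price 43.6719; hedge Δ=0.0000, bond B=43.6719.
  t=2,j=1: stock 81.1800 → up 89.2980 (V=5.0067), down 66.5676 (V=46.7290). Price 8.8569; hedge Δ=-1.8355, bond B=157.8651.
  t=2,j=2: stock 108.9000 → up 119.7900 (V=0.0000), down 89.2980 (V=5.0067). Price 0.5013; hedge Δ=-0.1642, bond B=18.3823.
  t=1,j=0: stock 73.8000 → up 81.1800 (V=8.8569), down 60.5160 (V=43.6719). Price 11.7637; hedge Δ=-1.6848, bond B=136.1029.
  t=1,j=1: stock 99.0000 → up 108.9000 (V=0.5013), down 81.1800 (V=8.8569). Price 1.3052; hedge Δ=-0.3014, bond B=31.1466.
  t=0,j=0: stock 90.0000 → up 99.0000 (V=1.3052), down 73.8000 (V=11.7637). Price 2.2671; hedge Δ=-0.4150, bond B=39.6187.
The time-0 hedge costs 2.2671, which is the no-arbitrage price.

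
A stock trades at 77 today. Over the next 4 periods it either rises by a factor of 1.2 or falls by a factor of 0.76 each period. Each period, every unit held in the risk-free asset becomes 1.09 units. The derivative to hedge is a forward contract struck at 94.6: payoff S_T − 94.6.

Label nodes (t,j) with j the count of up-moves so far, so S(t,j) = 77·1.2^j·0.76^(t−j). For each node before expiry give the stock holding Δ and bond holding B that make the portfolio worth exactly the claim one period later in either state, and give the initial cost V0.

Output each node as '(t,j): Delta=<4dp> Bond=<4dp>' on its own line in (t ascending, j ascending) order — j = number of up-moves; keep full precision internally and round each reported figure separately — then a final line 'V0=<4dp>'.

(0,0): Delta=1.0000 Bond=-67.0170
(1,0): Delta=1.0000 Bond=-73.0486
(1,1): Delta=1.0000 Bond=-73.0486
(2,0): Delta=1.0000 Bond=-79.6229
(2,1): Delta=1.0000 Bond=-79.6229
(2,2): Delta=1.0000 Bond=-79.6229
(3,0): Delta=1.0000 Bond=-86.7890
(3,1): Delta=1.0000 Bond=-86.7890
(3,2): Delta=1.0000 Bond=-86.7890
(3,3): Delta=1.0000 Bond=-86.7890
V0=9.9830

Under the risk-neutral measure, an up-move has probability p* = (R−d)/(u−d) = 0.7500 and values discount at R = 1.09.
Payoff layer (t=4): V(4,0)=-68.9111, V(4,1)=-54.0386, V(4,2)=-30.5557, V(4,3)=6.5226, V(4,4)=65.0672
  t=3,j=0: stock 33.8012 → up 40.5614 (V=-54.0386), down 25.6889 (V=-68.9111). Price -52.9878; hedge Δ=1.0000, bond B=-86.7890.
  t=3,j=1: stock 53.3702 → up 64.0443 (V=-30.5557), down 40.5614 (V=-54.0386). Price -33.4188; hedge Δ=1.0000, bond B=-86.7890.
  t=3,j=2: stock 84.2688 → up 101.1226 (V=6.5226), down 64.0443 (V=-30.5557). Price -2.5202; hedge Δ=1.0000, bond B=-86.7890.
  t=3,j=3: stock 133.0560 → up 159.6672 (V=65.0672), down 101.1226 (V=6.5226). Price 46.2670; hedge Δ=1.0000, bond B=-86.7890.
  t=2,j=0: stock 44.4752 → up 53.3702 (V=-33.4188), down 33.8012 (V=-52.9878). Price -35.1477; hedge Δ=1.0000, bond B=-79.6229.
  t=2,j=1: stock 70.2240 → up 84.2688 (V=-2.5202), down 53.3702 (V=-33.4188). Price -9.3989; hedge Δ=1.0000, bond B=-79.6229.
  t=2,j=2: stock 110.8800 → up 133.0560 (V=46.2670), down 84.2688 (V=-2.5202). Price 31.2571; hedge Δ=1.0000, bond B=-79.6229.
  t=1,j=0: stock 58.5200 → up 70.2240 (V=-9.3989), down 44.4752 (V=-35.1477). Price -14.5286; hedge Δ=1.0000, bond B=-73.0486.
  t=1,j=1: stock 92.4000 → up 110.8800 (V=31.2571), down 70.2240 (V=-9.3989). Price 19.3514; hedge Δ=1.0000, bond B=-73.0486.
  t=0,j=0: stock 77.0000 → up 92.4000 (V=19.3514), down 58.5200 (V=-14.5286). Price 9.9830; hedge Δ=1.0000, bond B=-67.0170.
Each (Δ,B) replicates both successor values, so the strategy is self-financing and V0 is arbitrage-free.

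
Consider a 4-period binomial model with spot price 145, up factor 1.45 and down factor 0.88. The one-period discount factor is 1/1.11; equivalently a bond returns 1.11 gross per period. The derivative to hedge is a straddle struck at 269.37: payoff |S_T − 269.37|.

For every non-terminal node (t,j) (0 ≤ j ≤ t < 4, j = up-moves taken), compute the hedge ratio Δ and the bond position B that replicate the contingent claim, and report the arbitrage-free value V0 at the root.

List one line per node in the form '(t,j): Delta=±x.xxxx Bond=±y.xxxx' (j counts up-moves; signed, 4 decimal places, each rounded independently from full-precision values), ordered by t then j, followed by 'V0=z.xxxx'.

No-arbitrage ⇒ martingale measure with p* = (R−d)/(u−d) = 0.4035.
Payoff layer (t=4): V(4,0)=182.4142, V(4,1)=126.0905, V(4,2)=33.2845, V(4,3)=119.6345, V(4,4)=371.6034
Node (3,0) S=98.8134: V=(p*·126.0905+(1−p*)·182.4142)/1.11=143.8622; Δ=(126.0905−182.4142)/(143.2795−86.9558)=-1.0000; B=V−Δ·S=242.6757
Node (3,1) S=162.8176: V=(p*·33.2845+(1−p*)·126.0905)/1.11=79.8581; Δ=(33.2845−126.0905)/(236.0855−143.2795)=-1.0000; B=V−Δ·S=242.6757
Node (3,2) S=268.2790: V=(p*·119.6345+(1−p*)·33.2845)/1.11=61.3761; Δ=(119.6345−33.2845)/(389.0045−236.0855)=0.5647; B=V−Δ·S=-90.1152
Node (3,3) S=442.0506: V=(p*·371.6034+(1−p*)·119.6345)/1.11=199.3749; Δ=(371.6034−119.6345)/(640.9734−389.0045)=1.0000; B=V−Δ·S=-242.6757
Node (2,0) S=112.2880: V=(p*·79.8581+(1−p*)·143.8622)/1.11=106.3387; Δ=(79.8581−143.8622)/(162.8176−98.8134)=-1.0000; B=V−Δ·S=218.6267
Node (2,1) S=185.0200: V=(p*·61.3761+(1−p*)·79.8581)/1.11=65.2256; Δ=(61.3761−79.8581)/(268.2790−162.8176)=-0.1752; B=V−Δ·S=97.6501
Node (2,2) S=304.8625: V=(p*·199.3749+(1−p*)·61.3761)/1.11=105.4593; Δ=(199.3749−61.3761)/(442.0506−268.2790)=0.7941; B=V−Δ·S=-136.6439
Node (1,0) S=127.6000: V=(p*·65.2256+(1−p*)·106.3387)/1.11=80.8552; Δ=(65.2256−106.3387)/(185.0200−112.2880)=-0.5653; B=V−Δ·S=152.9834
Node (1,1) S=210.2500: V=(p*·105.4593+(1−p*)·65.2256)/1.11=73.3876; Δ=(105.4593−65.2256)/(304.8625−185.0200)=0.3357; B=V−Δ·S=2.8022
Node (0,0) S=145.0000: V=(p*·73.3876+(1−p*)·80.8552)/1.11=70.1279; Δ=(73.3876−80.8552)/(210.2500−127.6000)=-0.0904; B=V−Δ·S=83.2288
Each (Δ,B) replicates both successor values, so the strategy is self-financing and V0 is arbitrage-free.

(0,0): Delta=-0.0904 Bond=83.2288
(1,0): Delta=-0.5653 Bond=152.9834
(1,1): Delta=0.3357 Bond=2.8022
(2,0): Delta=-1.0000 Bond=218.6267
(2,1): Delta=-0.1752 Bond=97.6501
(2,2): Delta=0.7941 Bond=-136.6439
(3,0): Delta=-1.0000 Bond=242.6757
(3,1): Delta=-1.0000 Bond=242.6757
(3,2): Delta=0.5647 Bond=-90.1152
(3,3): Delta=1.0000 Bond=-242.6757
V0=70.1279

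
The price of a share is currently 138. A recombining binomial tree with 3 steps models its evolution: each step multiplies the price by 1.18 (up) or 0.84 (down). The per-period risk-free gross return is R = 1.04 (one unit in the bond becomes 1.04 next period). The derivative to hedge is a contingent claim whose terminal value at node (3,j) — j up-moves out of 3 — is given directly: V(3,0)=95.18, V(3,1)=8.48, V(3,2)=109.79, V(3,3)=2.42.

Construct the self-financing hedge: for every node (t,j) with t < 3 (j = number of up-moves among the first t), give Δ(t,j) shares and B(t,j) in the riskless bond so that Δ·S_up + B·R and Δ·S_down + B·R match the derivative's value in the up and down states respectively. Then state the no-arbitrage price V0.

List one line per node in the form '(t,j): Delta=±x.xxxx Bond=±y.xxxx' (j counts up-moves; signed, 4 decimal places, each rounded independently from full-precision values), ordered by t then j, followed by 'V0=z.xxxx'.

(0,0): Delta=-0.0547 Bond=57.8653
(1,0): Delta=0.5829 Bond=-13.7320
(1,1): Delta=-0.3724 Bond=111.9183
(2,0): Delta=-2.6188 Bond=297.4808
(2,1): Delta=2.1784 Bond=-232.5147
(2,2): Delta=-1.6435 Bond=360.6318
V0=50.3200

No-arbitrage ⇒ martingale measure with p* = (R−d)/(u−d) = 0.5882.
Payoff layer (t=3): V(3,0)=95.1800, V(3,1)=8.4800, V(3,2)=109.7900, V(3,3)=2.4200
(2,0): S=97.3728. Δ = (V_up−V_dn)/(S_up−S_dn) = (8.4800−95.1800)/(114.8999−81.7932) = -2.6188. V = [p*·8.4800 + (1−p*)·95.1800]/1.04 = 42.4808. B = V − Δ·S = 297.4808.
(2,1): S=136.7856. Δ = (V_up−V_dn)/(S_up−S_dn) = (109.7900−8.4800)/(161.4070−114.8999) = 2.1784. V = [p*·109.7900 + (1−p*)·8.4800]/1.04 = 65.4559. B = V − Δ·S = -232.5147.
(2,2): S=192.1512. Δ = (V_up−V_dn)/(S_up−S_dn) = (2.4200−109.7900)/(226.7384−161.4070) = -1.6435. V = [p*·2.4200 + (1−p*)·109.7900]/1.04 = 44.8377. B = V − Δ·S = 360.6318.
(1,0): S=115.9200. Δ = (V_up−V_dn)/(S_up−S_dn) = (65.4559−42.4808)/(136.7856−97.3728) = 0.5829. V = [p*·65.4559 + (1−p*)·42.4808]/1.04 = 53.8419. B = V − Δ·S = -13.7320.
(1,1): S=162.8400. Δ = (V_up−V_dn)/(S_up−S_dn) = (44.8377−65.4559)/(192.1512−136.7856) = -0.3724. V = [p*·44.8377 + (1−p*)·65.4559]/1.04 = 51.2765. B = V − Δ·S = 111.9183.
(0,0): S=138.0000. Δ = (V_up−V_dn)/(S_up−S_dn) = (51.2765−53.8419)/(162.8400−115.9200) = -0.0547. V = [p*·51.2765 + (1−p*)·53.8419]/1.04 = 50.3200. B = V − Δ·S = 57.8653.
Each (Δ,B) replicates both successor values, so the strategy is self-financing and V0 is arbitrage-free.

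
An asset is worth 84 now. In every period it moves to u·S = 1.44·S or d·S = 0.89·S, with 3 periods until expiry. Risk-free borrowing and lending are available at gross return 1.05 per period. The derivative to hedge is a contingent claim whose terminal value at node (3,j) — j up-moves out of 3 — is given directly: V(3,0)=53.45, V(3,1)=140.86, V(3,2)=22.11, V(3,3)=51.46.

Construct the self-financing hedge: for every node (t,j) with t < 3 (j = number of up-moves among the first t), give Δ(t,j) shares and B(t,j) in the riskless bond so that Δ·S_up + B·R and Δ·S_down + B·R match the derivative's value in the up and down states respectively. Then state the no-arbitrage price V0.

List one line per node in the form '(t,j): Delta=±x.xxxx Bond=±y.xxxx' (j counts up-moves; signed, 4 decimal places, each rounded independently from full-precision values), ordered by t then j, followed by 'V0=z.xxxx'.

(0,0): Delta=-0.0502 Bond=78.6075
(1,0): Delta=0.6355 Bond=31.2759
(1,1): Delta=-1.0832 Bond=207.4889
(2,0): Delta=2.3886 Bond=-83.8050
(2,1): Delta=-2.0056 Bond=317.1610
(2,2): Delta=0.3064 Bond=-24.1749
V0=74.3901

Under the risk-neutral measure, an up-move has probability p* = (R−d)/(u−d) = 0.2909 and values discount at R = 1.05.
Terminal payoffs: V(3,0)=53.4500, V(3,1)=140.8600, V(3,2)=22.1100, V(3,3)=51.4600
  t=2,j=0: stock 66.5364 → up 95.8124 (V=140.8600), down 59.2174 (V=53.4500). Price 75.1223; hedge Δ=2.3886, bond B=-83.8050.
  t=2,j=1: stock 107.6544 → up 155.0223 (V=22.1100), down 95.8124 (V=140.8600). Price 101.2519; hedge Δ=-2.0056, bond B=317.1610.
  t=2,j=2: stock 174.1824 → up 250.8227 (V=51.4600), down 155.0223 (V=22.1100). Price 29.1887; hedge Δ=0.3064, bond B=-24.1749.
  t=1,j=0: stock 74.7600 → up 107.6544 (V=101.2519), down 66.5364 (V=75.1223). Price 78.7844; hedge Δ=0.6355, bond B=31.2759.
  t=1,j=1: stock 120.9600 → up 174.1824 (V=29.1887), down 107.6544 (V=101.2519). Price 76.4649; hedge Δ=-1.0832, bond B=207.4889.
  t=0,j=0: stock 84.0000 → up 120.9600 (V=76.4649), down 74.7600 (V=78.7844). Price 74.3901; hedge Δ=-0.0502, bond B=78.6075.
The time-0 hedge costs 74.3901, which is the no-arbitrage price.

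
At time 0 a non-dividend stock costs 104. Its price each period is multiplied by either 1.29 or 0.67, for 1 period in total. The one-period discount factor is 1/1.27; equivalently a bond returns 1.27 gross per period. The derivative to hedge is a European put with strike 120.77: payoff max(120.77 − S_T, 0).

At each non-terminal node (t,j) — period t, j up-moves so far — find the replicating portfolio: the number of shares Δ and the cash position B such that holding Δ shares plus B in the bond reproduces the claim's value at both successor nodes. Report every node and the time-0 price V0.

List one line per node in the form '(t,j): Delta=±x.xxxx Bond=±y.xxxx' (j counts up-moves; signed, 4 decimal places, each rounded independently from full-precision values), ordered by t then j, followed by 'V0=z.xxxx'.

(0,0): Delta=-0.7923 Bond=83.7009
V0=1.2977

Under the risk-neutral measure, an up-move has probability p* = (R−d)/(u−d) = 0.9677 and values discount at R = 1.27.
Terminal payoffs: V(1,0)=51.0900, V(1,1)=0.0000
Node (0,0) S=104.0000: V=(p*·0.0000+(1−p*)·51.0900)/1.27=1.2977; Δ=(0.0000−51.0900)/(134.1600−69.6800)=-0.7923; B=V−Δ·S=83.7009
Each (Δ,B) replicates both successor values, so the strategy is self-financing and V0 is arbitrage-free.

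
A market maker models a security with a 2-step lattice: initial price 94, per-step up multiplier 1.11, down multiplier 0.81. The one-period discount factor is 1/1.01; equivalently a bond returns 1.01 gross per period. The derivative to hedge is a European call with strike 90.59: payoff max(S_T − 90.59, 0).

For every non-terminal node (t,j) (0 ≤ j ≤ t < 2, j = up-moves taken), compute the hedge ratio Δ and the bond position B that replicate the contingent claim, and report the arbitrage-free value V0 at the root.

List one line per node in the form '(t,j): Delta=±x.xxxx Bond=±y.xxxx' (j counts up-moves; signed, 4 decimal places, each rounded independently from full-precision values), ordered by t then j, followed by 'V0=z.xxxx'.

(0,0): Delta=0.5905 Bond=-44.5146
(1,0): Delta=0.0000 Bond=0.0000
(1,1): Delta=0.8059 Bond=-67.4396
V0=10.9913

The replicating-portfolio and risk-neutral prices coincide; use p* = (1.01−0.81)/(1.11−0.81) = 0.6667 for the latter.
Terminal values V(2,·): V(2,0)=0.0000, V(2,1)=0.0000, V(2,2)=25.2274
Node (1,0) S=76.1400: V=(p*·0.0000+(1−p*)·0.0000)/1.01=0.0000; Δ=(0.0000−0.0000)/(84.5154−61.6734)=0.0000; B=V−Δ·S=0.0000
Node (1,1) S=104.3400: V=(p*·25.2274+(1−p*)·0.0000)/1.01=16.6517; Δ=(25.2274−0.0000)/(115.8174−84.5154)=0.8059; B=V−Δ·S=-67.4396
Node (0,0) S=94.0000: V=(p*·16.6517+(1−p*)·0.0000)/1.01=10.9913; Δ=(16.6517−0.0000)/(104.3400−76.1400)=0.5905; B=V−Δ·S=-44.5146
Root portfolio cost Δ·94+B reproduces V0=10.9913.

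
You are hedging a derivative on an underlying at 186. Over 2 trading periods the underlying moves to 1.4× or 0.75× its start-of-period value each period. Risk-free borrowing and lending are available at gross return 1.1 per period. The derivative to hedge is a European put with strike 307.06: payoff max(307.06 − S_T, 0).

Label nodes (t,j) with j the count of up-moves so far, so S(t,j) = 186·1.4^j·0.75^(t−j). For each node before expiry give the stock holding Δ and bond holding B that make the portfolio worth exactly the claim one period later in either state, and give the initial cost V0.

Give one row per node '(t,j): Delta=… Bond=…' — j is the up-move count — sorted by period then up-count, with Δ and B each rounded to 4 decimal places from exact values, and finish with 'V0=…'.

No-arbitrage ⇒ martingale measure with p* = (R−d)/(u−d) = 0.5385.
At expiry t=2: V(2,0)=202.4350, V(2,1)=111.7600, V(2,2)=0.0000
(1,0): S=139.5000. Δ = (V_up−V_dn)/(S_up−S_dn) = (111.7600−202.4350)/(195.3000−104.6250) = -1.0000. V = [p*·111.7600 + (1−p*)·202.4350]/1.1 = 139.6455. B = V − Δ·S = 279.1455.
(1,1): S=260.4000. Δ = (V_up−V_dn)/(S_up−S_dn) = (0.0000−111.7600)/(364.5600−195.3000) = -0.6603. V = [p*·0.0000 + (1−p*)·111.7600]/1.1 = 46.8923. B = V − Δ·S = 218.8308.
(0,0): S=186.0000. Δ = (V_up−V_dn)/(S_up−S_dn) = (46.8923−139.6455)/(260.4000−139.5000) = -0.7672. V = [p*·46.8923 + (1−p*)·139.6455]/1.1 = 81.5468. B = V − Δ·S = 224.2439.
Check: Δ(0,0)·S0 + B(0,0) = 81.5468 = V0.

(0,0): Delta=-0.7672 Bond=224.2439
(1,0): Delta=-1.0000 Bond=279.1455
(1,1): Delta=-0.6603 Bond=218.8308
V0=81.5468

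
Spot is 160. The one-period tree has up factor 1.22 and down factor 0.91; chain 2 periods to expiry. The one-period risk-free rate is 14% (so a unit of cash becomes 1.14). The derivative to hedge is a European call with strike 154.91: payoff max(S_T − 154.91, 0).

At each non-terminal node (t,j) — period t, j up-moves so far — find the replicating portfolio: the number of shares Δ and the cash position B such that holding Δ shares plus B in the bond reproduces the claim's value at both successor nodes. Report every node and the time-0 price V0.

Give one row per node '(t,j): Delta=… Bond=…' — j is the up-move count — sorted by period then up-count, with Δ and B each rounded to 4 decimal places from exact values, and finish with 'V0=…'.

(0,0): Delta=0.8977 Bond=-101.6822
(1,0): Delta=0.5034 Bond=-58.5088
(1,1): Delta=1.0000 Bond=-135.8860
V0=41.9504

Risk-neutral probability p* = (R−d)/(u−d) = (1.14−0.91)/(1.22−0.91) = 0.7419.
Terminal values V(2,·): V(2,0)=0.0000, V(2,1)=22.7220, V(2,2)=83.2340
  t=1,j=0: stock 145.6000 → up 177.6320 (V=22.7220), down 132.4960 (V=0.0000). Price 14.7879; hedge Δ=0.5034, bond B=-58.5088.
  t=1,j=1: stock 195.2000 → up 238.1440 (V=83.2340), down 177.6320 (V=22.7220). Price 59.3140; hedge Δ=1.0000, bond B=-135.8860.
  t=0,j=0: stock 160.0000 → up 195.2000 (V=59.3140), down 145.6000 (V=14.7879). Price 41.9504; hedge Δ=0.8977, bond B=-101.6822.
Check: Δ(0,0)·S0 + B(0,0) = 41.9504 = V0.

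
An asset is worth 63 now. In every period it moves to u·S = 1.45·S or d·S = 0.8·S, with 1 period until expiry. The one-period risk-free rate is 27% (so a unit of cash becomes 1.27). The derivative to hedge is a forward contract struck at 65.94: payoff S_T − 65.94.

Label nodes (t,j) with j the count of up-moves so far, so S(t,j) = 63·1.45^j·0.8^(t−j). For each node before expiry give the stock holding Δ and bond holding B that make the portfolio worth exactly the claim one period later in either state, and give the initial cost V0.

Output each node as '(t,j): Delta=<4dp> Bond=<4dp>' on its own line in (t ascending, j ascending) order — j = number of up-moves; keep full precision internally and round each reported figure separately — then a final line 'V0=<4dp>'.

(0,0): Delta=1.0000 Bond=-51.9213
V0=11.0787

Under the risk-neutral measure, an up-move has probability p* = (R−d)/(u−d) = 0.7231 and values discount at R = 1.27.
At expiry t=1: V(1,0)=-15.5400, V(1,1)=25.4100
  t=0,j=0: stock 63.0000 → up 91.3500 (V=25.4100), down 50.4000 (V=-15.5400). Price 11.0787; hedge Δ=1.0000, bond B=-51.9213.
Root portfolio cost Δ·63+B reproduces V0=11.0787.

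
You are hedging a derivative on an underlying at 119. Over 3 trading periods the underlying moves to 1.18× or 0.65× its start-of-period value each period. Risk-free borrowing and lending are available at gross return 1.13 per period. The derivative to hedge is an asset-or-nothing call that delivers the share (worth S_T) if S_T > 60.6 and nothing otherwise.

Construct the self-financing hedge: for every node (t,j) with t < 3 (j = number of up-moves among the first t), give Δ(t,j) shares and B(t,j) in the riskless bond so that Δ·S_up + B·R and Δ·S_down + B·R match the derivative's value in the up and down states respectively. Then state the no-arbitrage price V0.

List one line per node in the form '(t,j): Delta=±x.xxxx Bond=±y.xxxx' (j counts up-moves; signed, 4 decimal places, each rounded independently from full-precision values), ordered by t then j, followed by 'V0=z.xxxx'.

(0,0): Delta=1.1229 Bond=-15.6429
(1,0): Delta=2.1056 Bond=-93.6851
(1,1): Delta=1.0666 Bond=-9.7589
(2,0): Delta=0.0000 Bond=0.0000
(2,1): Delta=2.2264 Bond=-116.8916
(2,2): Delta=1.0000 Bond=0.0000
V0=117.9867

Risk-neutral probability p* = (R−d)/(u−d) = (1.13−0.65)/(1.18−0.65) = 0.9057.
Terminal values V(3,·): V(3,0)=0.0000, V(3,1)=0.0000, V(3,2)=107.7021, V(3,3)=195.5208
(2,0): S=50.2775. Δ = (V_up−V_dn)/(S_up−S_dn) = (0.0000−0.0000)/(59.3274−32.6804) = 0.0000. V = [p*·0.0000 + (1−p*)·0.0000]/1.13 = 0.0000. B = V − Δ·S = 0.0000.
(2,1): S=91.2730. Δ = (V_up−V_dn)/(S_up−S_dn) = (107.7021−0.0000)/(107.7021−59.3274) = 2.2264. V = [p*·107.7021 + (1−p*)·0.0000]/1.13 = 86.3200. B = V − Δ·S = -116.8916.
(2,2): S=165.6956. Δ = (V_up−V_dn)/(S_up−S_dn) = (195.5208−107.7021)/(195.5208−107.7021) = 1.0000. V = [p*·195.5208 + (1−p*)·107.7021]/1.13 = 165.6956. B = V − Δ·S = 0.0000.
(1,0): S=77.3500. Δ = (V_up−V_dn)/(S_up−S_dn) = (86.3200−0.0000)/(91.2730−50.2775) = 2.1056. V = [p*·86.3200 + (1−p*)·0.0000]/1.13 = 69.1828. B = V − Δ·S = -93.6851.
(1,1): S=140.4200. Δ = (V_up−V_dn)/(S_up−S_dn) = (165.6956−86.3200)/(165.6956−91.2730) = 1.0666. V = [p*·165.6956 + (1−p*)·86.3200]/1.13 = 140.0065. B = V − Δ·S = -9.7589.
(0,0): S=119.0000. Δ = (V_up−V_dn)/(S_up−S_dn) = (140.0065−69.1828)/(140.4200−77.3500) = 1.1229. V = [p*·140.0065 + (1−p*)·69.1828]/1.13 = 117.9867. B = V − Δ·S = -15.6429.
Root portfolio cost Δ·119+B reproduces V0=117.9867.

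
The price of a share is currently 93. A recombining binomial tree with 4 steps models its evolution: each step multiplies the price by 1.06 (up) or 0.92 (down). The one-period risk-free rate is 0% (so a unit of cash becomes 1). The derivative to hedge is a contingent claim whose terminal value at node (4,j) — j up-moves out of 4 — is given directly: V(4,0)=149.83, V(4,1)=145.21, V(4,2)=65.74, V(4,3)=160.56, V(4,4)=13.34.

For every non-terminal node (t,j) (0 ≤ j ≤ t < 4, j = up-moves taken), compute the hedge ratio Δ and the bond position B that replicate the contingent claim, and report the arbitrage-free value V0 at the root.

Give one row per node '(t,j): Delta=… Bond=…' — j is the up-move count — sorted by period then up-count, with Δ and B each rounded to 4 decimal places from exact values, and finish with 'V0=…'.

(0,0): Delta=-1.0022 Bond=200.8190
(1,0): Delta=-0.7356 Bond=178.0102
(1,1): Delta=-1.1757 Bond=217.9256
(2,0): Delta=-4.3004 Bond=458.6194
(2,1): Delta=1.5850 Bond=-32.4467
(2,2): Delta=-2.9727 Bond=405.7049
(3,0): Delta=-0.4557 Bond=180.1900
(3,1): Delta=-6.8032 Bond=667.4414
(3,2): Delta=7.0451 Bond=-557.3629
(3,3): Delta=-9.4938 Bond=1128.0057
V0=107.6183

Since d<R<u, set p* = (R−d)/(u−d) = 0.5714; price each node as the discounted p*-expectation of its children.
Terminal payoffs: V(4,0)=149.8300, V(4,1)=145.2100, V(4,2)=65.7400, V(4,3)=160.5600, V(4,4)=13.3400
(3,0): S=72.4180. Δ = (V_up−V_dn)/(S_up−S_dn) = (145.2100−149.8300)/(76.7631−66.6245) = -0.4557. V = [p*·145.2100 + (1−p*)·149.8300]/1 = 147.1900. B = V − Δ·S = 180.1900.
(3,1): S=83.4381. Δ = (V_up−V_dn)/(S_up−S_dn) = (65.7400−145.2100)/(88.4444−76.7631) = -6.8032. V = [p*·65.7400 + (1−p*)·145.2100]/1 = 99.7986. B = V − Δ·S = 667.4414.
(3,2): S=96.1352. Δ = (V_up−V_dn)/(S_up−S_dn) = (160.5600−65.7400)/(101.9033−88.4444) = 7.0451. V = [p*·160.5600 + (1−p*)·65.7400]/1 = 119.9229. B = V − Δ·S = -557.3629.
(3,3): S=110.7645. Δ = (V_up−V_dn)/(S_up−S_dn) = (13.3400−160.5600)/(117.4104−101.9033) = -9.4938. V = [p*·13.3400 + (1−p*)·160.5600]/1 = 76.4343. B = V − Δ·S = 1128.0057.
(2,0): S=78.7152. Δ = (V_up−V_dn)/(S_up−S_dn) = (99.7986−147.1900)/(83.4381−72.4180) = -4.3004. V = [p*·99.7986 + (1−p*)·147.1900]/1 = 120.1092. B = V − Δ·S = 458.6194.
(2,1): S=90.6936. Δ = (V_up−V_dn)/(S_up−S_dn) = (119.9229−99.7986)/(96.1352−83.4381) = 1.5850. V = [p*·119.9229 + (1−p*)·99.7986]/1 = 111.2982. B = V − Δ·S = -32.4467.
(2,2): S=104.4948. Δ = (V_up−V_dn)/(S_up−S_dn) = (76.4343−119.9229)/(110.7645−96.1352) = -2.9727. V = [p*·76.4343 + (1−p*)·119.9229]/1 = 95.0722. B = V − Δ·S = 405.7049.
(1,0): S=85.5600. Δ = (V_up−V_dn)/(S_up−S_dn) = (111.2982−120.1092)/(90.6936−78.7152) = -0.7356. V = [p*·111.2982 + (1−p*)·120.1092]/1 = 115.0743. B = V − Δ·S = 178.0102.
(1,1): S=98.5800. Δ = (V_up−V_dn)/(S_up−S_dn) = (95.0722−111.2982)/(104.4948−90.6936) = -1.1757. V = [p*·95.0722 + (1−p*)·111.2982]/1 = 102.0262. B = V − Δ·S = 217.9256.
(0,0): S=93.0000. Δ = (V_up−V_dn)/(S_up−S_dn) = (102.0262−115.0743)/(98.5800−85.5600) = -1.0022. V = [p*·102.0262 + (1−p*)·115.0743]/1 = 107.6183. B = V − Δ·S = 200.8190.
Check: Δ(0,0)·S0 + B(0,0) = 107.6183 = V0.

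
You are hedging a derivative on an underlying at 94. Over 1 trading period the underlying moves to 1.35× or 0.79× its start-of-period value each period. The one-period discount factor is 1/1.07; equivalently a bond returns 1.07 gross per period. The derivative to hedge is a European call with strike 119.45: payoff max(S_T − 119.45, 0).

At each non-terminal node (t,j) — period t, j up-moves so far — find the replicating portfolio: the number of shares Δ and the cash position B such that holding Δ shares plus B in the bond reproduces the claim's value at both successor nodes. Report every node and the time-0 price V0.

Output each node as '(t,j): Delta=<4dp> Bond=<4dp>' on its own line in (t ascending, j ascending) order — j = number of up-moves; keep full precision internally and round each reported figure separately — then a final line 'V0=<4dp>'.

(0,0): Delta=0.1415 Bond=-9.8223
V0=3.4813

Risk-neutral probability p* = (R−d)/(u−d) = (1.07−0.79)/(1.35−0.79) = 0.5000.
Payoff layer (t=1): V(1,0)=0.0000, V(1,1)=7.4500
(0,0): S=94.0000. Δ = (V_up−V_dn)/(S_up−S_dn) = (7.4500−0.0000)/(126.9000−74.2600) = 0.1415. V = [p*·7.4500 + (1−p*)·0.0000]/1.07 = 3.4813. B = V − Δ·S = -9.8223.
Each (Δ,B) replicates both successor values, so the strategy is self-financing and V0 is arbitrage-free.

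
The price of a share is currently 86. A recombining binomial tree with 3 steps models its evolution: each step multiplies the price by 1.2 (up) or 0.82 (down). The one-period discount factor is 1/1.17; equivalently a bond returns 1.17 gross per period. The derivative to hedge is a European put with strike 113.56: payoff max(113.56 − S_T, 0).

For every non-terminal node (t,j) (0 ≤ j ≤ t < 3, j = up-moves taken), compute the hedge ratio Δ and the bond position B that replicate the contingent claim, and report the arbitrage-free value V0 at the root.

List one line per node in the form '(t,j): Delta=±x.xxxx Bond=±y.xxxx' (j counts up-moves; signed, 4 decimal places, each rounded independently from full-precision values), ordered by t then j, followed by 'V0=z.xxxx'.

(0,0): Delta=-0.3354 Bond=30.8441
(1,0): Delta=-1.0000 Bond=82.9571
(1,1): Delta=-0.2964 Bond=32.0702
(2,0): Delta=-1.0000 Bond=97.0598
(2,1): Delta=-1.0000 Bond=97.0598
(2,2): Delta=-0.2552 Bond=32.4189
V0=2.0021

The replicating-portfolio and risk-neutral prices coincide; use p* = (1.17−0.82)/(1.2−0.82) = 0.9211 for the latter.
At expiry t=3: V(3,0)=66.1424, V(3,1)=44.1683, V(3,2)=12.0112, V(3,3)=0.0000
  t=2,j=0: stock 57.8264 → up 69.3917 (V=44.1683), down 47.4176 (V=66.1424). Price 39.2334; hedge Δ=-1.0000, bond B=97.0598.
  t=2,j=1: stock 84.6240 → up 101.5488 (V=12.0112), down 69.3917 (V=44.1683). Price 12.4358; hedge Δ=-1.0000, bond B=97.0598.
  t=2,j=2: stock 123.8400 → up 148.6080 (V=0.0000), down 101.5488 (V=12.0112). Price 0.8105; hedge Δ=-0.2552, bond B=32.4189.
  t=1,j=0: stock 70.5200 → up 84.6240 (V=12.4358), down 57.8264 (V=39.2334). Price 12.4371; hedge Δ=-1.0000, bond B=82.9571.
  t=1,j=1: stock 103.2000 → up 123.8400 (V=0.8105), down 84.6240 (V=12.4358). Price 1.4771; hedge Δ=-0.2964, bond B=32.0702.
  t=0,j=0: stock 86.0000 → up 103.2000 (V=1.4771), down 70.5200 (V=12.4371). Price 2.0021; hedge Δ=-0.3354, bond B=30.8441.
Root portfolio cost Δ·86+B reproduces V0=2.0021.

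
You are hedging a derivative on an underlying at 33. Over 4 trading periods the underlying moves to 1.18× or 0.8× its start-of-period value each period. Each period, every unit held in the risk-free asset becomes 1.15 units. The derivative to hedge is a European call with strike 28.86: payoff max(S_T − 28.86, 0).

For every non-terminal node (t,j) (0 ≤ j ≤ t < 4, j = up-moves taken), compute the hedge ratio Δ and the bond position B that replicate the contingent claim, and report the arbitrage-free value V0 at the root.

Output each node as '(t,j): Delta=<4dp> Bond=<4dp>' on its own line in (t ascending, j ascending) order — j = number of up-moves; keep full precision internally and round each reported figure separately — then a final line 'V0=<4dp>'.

Under the risk-neutral measure, an up-move has probability p* = (R−d)/(u−d) = 0.9211 and values discount at R = 1.15.
Terminal values V(4,·): V(4,0)=0.0000, V(4,1)=0.0000, V(4,2)=0.5475, V(4,3)=14.5160, V(4,4)=35.1197
(3,0): S=16.8960. Δ = (V_up−V_dn)/(S_up−S_dn) = (0.0000−0.0000)/(19.9373−13.5168) = 0.0000. V = [p*·0.0000 + (1−p*)·0.0000]/1.15 = 0.0000. B = V − Δ·S = 0.0000.
(3,1): S=24.9216. Δ = (V_up−V_dn)/(S_up−S_dn) = (0.5475−0.0000)/(29.4075−19.9373) = 0.0578. V = [p*·0.5475 + (1−p*)·0.0000]/1.15 = 0.4385. B = V − Δ·S = -1.0023.
(3,2): S=36.7594. Δ = (V_up−V_dn)/(S_up−S_dn) = (14.5160−0.5475)/(43.3760−29.4075) = 1.0000. V = [p*·14.5160 + (1−p*)·0.5475]/1.15 = 11.6637. B = V − Δ·S = -25.0957.
(3,3): S=54.2201. Δ = (V_up−V_dn)/(S_up−S_dn) = (35.1197−14.5160)/(63.9797−43.3760) = 1.0000. V = [p*·35.1197 + (1−p*)·14.5160]/1.15 = 29.1244. B = V − Δ·S = -25.0957.
(2,0): S=21.1200. Δ = (V_up−V_dn)/(S_up−S_dn) = (0.4385−0.0000)/(24.9216−16.8960) = 0.0546. V = [p*·0.4385 + (1−p*)·0.0000]/1.15 = 0.3512. B = V − Δ·S = -0.8027.
(2,1): S=31.1520. Δ = (V_up−V_dn)/(S_up−S_dn) = (11.6637−0.4385)/(36.7594−24.9216) = 0.9483. V = [p*·11.6637 + (1−p*)·0.4385]/1.15 = 9.3717. B = V − Δ·S = -20.1683.
(2,2): S=45.9492. Δ = (V_up−V_dn)/(S_up−S_dn) = (29.1244−11.6637)/(54.2201−36.7594) = 1.0000. V = [p*·29.1244 + (1−p*)·11.6637]/1.15 = 24.1269. B = V − Δ·S = -21.8223.
(1,0): S=26.4000. Δ = (V_up−V_dn)/(S_up−S_dn) = (9.3717−0.3512)/(31.1520−21.1200) = 0.8992. V = [p*·9.3717 + (1−p*)·0.3512]/1.15 = 7.5301. B = V − Δ·S = -16.2082.
(1,1): S=38.9400. Δ = (V_up−V_dn)/(S_up−S_dn) = (24.1269−9.3717)/(45.9492−31.1520) = 0.9972. V = [p*·24.1269 + (1−p*)·9.3717]/1.15 = 19.9670. B = V − Δ·S = -18.8624.
(0,0): S=33.0000. Δ = (V_up−V_dn)/(S_up−S_dn) = (19.9670−7.5301)/(38.9400−26.4000) = 0.9918. V = [p*·19.9670 + (1−p*)·7.5301]/1.15 = 16.5088. B = V − Δ·S = -16.2199.
Self-financing check: at every node Δ·S+B equals the discounted successor values.

(0,0): Delta=0.9918 Bond=-16.2199
(1,0): Delta=0.8992 Bond=-16.2082
(1,1): Delta=0.9972 Bond=-18.8624
(2,0): Delta=0.0546 Bond=-0.8027
(2,1): Delta=0.9483 Bond=-20.1683
(2,2): Delta=1.0000 Bond=-21.8223
(3,0): Delta=0.0000 Bond=0.0000
(3,1): Delta=0.0578 Bond=-1.0023
(3,2): Delta=1.0000 Bond=-25.0957
(3,3): Delta=1.0000 Bond=-25.0957
V0=16.5088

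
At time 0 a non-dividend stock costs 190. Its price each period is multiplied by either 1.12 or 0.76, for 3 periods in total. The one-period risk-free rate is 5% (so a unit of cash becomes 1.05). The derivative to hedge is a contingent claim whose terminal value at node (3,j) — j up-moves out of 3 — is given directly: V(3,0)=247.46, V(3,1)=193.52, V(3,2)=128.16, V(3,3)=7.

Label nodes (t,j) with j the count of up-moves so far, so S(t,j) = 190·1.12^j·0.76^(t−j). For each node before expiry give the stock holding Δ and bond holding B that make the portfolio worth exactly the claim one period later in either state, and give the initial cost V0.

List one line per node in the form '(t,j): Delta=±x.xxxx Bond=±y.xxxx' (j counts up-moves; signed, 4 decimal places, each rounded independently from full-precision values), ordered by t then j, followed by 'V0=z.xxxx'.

The replicating-portfolio and risk-neutral prices coincide; use p* = (1.05−0.76)/(1.12−0.76) = 0.8056 for the latter.
Payoff layer (t=3): V(3,0)=247.4600, V(3,1)=193.5200, V(3,2)=128.1600, V(3,3)=7.0000
(2,0): S=109.7440. Δ = (V_up−V_dn)/(S_up−S_dn) = (193.5200−247.4600)/(122.9133−83.4054) = -1.3653. V = [p*·193.5200 + (1−p*)·247.4600]/1.05 = 194.2937. B = V − Δ·S = 344.1270.
(2,1): S=161.7280. Δ = (V_up−V_dn)/(S_up−S_dn) = (128.1600−193.5200)/(181.1354−122.9133) = -1.1226. V = [p*·128.1600 + (1−p*)·193.5200]/1.05 = 134.1608. B = V − Δ·S = 315.7164.
(2,2): S=238.3360. Δ = (V_up−V_dn)/(S_up−S_dn) = (7.0000−128.1600)/(266.9363−181.1354) = -1.4121. V = [p*·7.0000 + (1−p*)·128.1600]/1.05 = 29.1037. B = V − Δ·S = 365.6593.
(1,0): S=144.4000. Δ = (V_up−V_dn)/(S_up−S_dn) = (134.1608−194.2937)/(161.7280−109.7440) = -1.1568. V = [p*·134.1608 + (1−p*)·194.2937]/1.05 = 138.9079. B = V − Δ·S = 305.9435.
(1,1): S=212.8000. Δ = (V_up−V_dn)/(S_up−S_dn) = (29.1037−134.1608)/(238.3360−161.7280) = -1.3714. V = [p*·29.1037 + (1−p*)·134.1608]/1.05 = 47.1728. B = V − Δ·S = 338.9982.
(0,0): S=190.0000. Δ = (V_up−V_dn)/(S_up−S_dn) = (47.1728−138.9079)/(212.8000−144.4000) = -1.3412. V = [p*·47.1728 + (1−p*)·138.9079]/1.05 = 61.9145. B = V − Δ·S = 316.7342.
Self-financing check: at every node Δ·S+B equals the discounted successor values.

(0,0): Delta=-1.3412 Bond=316.7342
(1,0): Delta=-1.1568 Bond=305.9435
(1,1): Delta=-1.3714 Bond=338.9982
(2,0): Delta=-1.3653 Bond=344.1270
(2,1): Delta=-1.1226 Bond=315.7164
(2,2): Delta=-1.4121 Bond=365.6593
V0=61.9145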